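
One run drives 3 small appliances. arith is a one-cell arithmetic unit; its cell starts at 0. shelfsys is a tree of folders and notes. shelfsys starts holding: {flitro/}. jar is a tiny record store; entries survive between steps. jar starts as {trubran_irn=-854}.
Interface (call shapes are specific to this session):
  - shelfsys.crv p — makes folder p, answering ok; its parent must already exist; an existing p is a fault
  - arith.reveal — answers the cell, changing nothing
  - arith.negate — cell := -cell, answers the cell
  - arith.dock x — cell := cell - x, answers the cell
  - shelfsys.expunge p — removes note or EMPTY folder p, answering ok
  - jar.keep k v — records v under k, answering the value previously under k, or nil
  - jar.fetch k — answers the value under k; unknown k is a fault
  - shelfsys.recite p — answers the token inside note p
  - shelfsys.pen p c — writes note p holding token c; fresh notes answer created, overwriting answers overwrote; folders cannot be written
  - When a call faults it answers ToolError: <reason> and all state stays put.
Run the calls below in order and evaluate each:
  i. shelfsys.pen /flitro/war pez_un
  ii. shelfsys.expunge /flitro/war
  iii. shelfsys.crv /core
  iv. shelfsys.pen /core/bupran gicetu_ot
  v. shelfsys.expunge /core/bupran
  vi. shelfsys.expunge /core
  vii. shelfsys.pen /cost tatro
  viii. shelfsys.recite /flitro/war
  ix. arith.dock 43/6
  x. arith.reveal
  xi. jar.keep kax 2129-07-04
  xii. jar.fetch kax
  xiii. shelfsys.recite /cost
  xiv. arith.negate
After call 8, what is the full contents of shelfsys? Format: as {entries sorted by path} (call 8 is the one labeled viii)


I run pen on p→/flitro/war, c→pez_un, and observe created.
Now I run expunge on p→/flitro/war, and see ok.
I invoke crv on p→/core, giving ok.
Invoking pen on p→/core/bupran, c→gicetu_ot, and see created.
Invoking expunge on p→/core/bupran, and see ok.
Invoking expunge on p→/core, and observe ok.
I use pen on p→/cost, c→tatro, giving created.
I try recite on p→/flitro/war, → ToolError: not found.
I invoke dock on x→43/6, yielding -43/6.
I try reveal, — result: -43/6.
I call keep on k→kax, v→2129-07-04, → nil.
Then fetch on k→kax, and see 2129-07-04.
Calling recite on p→/cost, which returns tatro.
Now I run negate, — result: 43/6.

Answer: {cost=tatro, flitro/}


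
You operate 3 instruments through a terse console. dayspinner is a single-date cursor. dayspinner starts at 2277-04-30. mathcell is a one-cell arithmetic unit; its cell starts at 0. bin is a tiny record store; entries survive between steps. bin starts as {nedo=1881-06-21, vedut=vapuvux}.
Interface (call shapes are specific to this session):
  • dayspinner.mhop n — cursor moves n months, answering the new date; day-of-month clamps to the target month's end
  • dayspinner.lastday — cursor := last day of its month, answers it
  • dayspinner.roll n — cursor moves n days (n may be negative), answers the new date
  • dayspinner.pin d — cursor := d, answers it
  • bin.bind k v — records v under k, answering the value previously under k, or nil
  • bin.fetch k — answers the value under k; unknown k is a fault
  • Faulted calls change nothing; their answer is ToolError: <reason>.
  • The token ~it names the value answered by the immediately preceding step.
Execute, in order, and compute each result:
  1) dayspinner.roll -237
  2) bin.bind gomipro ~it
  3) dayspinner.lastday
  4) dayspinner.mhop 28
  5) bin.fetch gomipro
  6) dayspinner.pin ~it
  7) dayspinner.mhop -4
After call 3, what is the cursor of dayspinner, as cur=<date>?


Answer: cur=2276-09-30

Derivation:
I run dayspinner.roll using n=-237, and get 2276-09-05.
I try bin.bind using k=gomipro, v=~it, giving nil.
Now I run dayspinner.lastday(): 2276-09-30.
Now I run dayspinner.mhop using n=28, and see 2279-01-30.
Using bin.fetch using k=gomipro, and see 2276-09-05.
Next I call dayspinner.pin using d=~it, — result: 2276-09-05.
Next I call dayspinner.mhop using n=-4: 2276-05-05.


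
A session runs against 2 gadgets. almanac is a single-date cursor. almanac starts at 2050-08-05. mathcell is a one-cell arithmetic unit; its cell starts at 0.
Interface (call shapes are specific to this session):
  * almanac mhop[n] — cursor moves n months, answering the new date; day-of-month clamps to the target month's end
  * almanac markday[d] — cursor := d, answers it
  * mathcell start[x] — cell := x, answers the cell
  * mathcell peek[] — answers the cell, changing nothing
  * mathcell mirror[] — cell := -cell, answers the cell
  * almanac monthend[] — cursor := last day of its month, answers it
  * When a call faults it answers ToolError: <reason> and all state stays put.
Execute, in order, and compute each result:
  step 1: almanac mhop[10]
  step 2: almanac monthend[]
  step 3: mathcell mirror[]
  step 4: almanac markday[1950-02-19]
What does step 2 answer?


>>> almanac mhop n='10'
:: 2051-06-05
>>> almanac monthend
:: 2051-06-30
>>> mathcell mirror
:: 0
>>> almanac markday d='1950-02-19'
:: 1950-02-19

Answer: 2051-06-30


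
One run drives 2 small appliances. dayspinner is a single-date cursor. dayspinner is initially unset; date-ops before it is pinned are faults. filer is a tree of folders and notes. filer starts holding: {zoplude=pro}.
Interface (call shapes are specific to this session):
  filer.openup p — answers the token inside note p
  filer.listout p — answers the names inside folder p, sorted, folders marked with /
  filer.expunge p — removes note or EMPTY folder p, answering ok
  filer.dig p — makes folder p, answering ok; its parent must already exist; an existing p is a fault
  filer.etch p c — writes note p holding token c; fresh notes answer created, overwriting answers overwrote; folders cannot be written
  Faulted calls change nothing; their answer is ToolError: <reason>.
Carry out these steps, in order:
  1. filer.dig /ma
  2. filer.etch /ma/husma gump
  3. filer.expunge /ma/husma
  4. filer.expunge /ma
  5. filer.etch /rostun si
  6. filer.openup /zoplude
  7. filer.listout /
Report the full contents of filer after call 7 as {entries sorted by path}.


% filer.dig p=/ma
:: ok
% filer.etch p=/ma/husma c=gump
:: created
% filer.expunge p=/ma/husma
:: ok
% filer.expunge p=/ma
:: ok
% filer.etch p=/rostun c=si
:: created
% filer.openup p=/zoplude
:: pro
% filer.listout p=/
:: [rostun, zoplude]

Answer: {rostun=si, zoplude=pro}


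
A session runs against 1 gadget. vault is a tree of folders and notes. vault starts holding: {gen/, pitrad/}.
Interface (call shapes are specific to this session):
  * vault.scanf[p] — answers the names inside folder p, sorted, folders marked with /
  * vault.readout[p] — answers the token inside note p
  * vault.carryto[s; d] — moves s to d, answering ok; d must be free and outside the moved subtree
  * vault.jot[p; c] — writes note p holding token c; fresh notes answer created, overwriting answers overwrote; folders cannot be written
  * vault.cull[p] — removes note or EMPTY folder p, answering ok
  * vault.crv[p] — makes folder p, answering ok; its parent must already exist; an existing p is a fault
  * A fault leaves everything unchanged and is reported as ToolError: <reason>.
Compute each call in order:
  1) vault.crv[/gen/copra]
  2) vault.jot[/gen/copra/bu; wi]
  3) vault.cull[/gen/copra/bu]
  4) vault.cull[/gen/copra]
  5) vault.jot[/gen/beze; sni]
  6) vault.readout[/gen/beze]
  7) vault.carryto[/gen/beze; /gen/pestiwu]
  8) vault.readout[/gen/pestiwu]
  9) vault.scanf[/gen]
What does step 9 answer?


> vault.crv p='/gen/copra'
:: ok
> vault.jot p='/gen/copra/bu' c='wi'
:: created
> vault.cull p='/gen/copra/bu'
:: ok
> vault.cull p='/gen/copra'
:: ok
> vault.jot p='/gen/beze' c='sni'
:: created
> vault.readout p='/gen/beze'
:: sni
> vault.carryto s='/gen/beze' d='/gen/pestiwu'
:: ok
> vault.readout p='/gen/pestiwu'
:: sni
> vault.scanf p='/gen'
:: [pestiwu]

Answer: [pestiwu]


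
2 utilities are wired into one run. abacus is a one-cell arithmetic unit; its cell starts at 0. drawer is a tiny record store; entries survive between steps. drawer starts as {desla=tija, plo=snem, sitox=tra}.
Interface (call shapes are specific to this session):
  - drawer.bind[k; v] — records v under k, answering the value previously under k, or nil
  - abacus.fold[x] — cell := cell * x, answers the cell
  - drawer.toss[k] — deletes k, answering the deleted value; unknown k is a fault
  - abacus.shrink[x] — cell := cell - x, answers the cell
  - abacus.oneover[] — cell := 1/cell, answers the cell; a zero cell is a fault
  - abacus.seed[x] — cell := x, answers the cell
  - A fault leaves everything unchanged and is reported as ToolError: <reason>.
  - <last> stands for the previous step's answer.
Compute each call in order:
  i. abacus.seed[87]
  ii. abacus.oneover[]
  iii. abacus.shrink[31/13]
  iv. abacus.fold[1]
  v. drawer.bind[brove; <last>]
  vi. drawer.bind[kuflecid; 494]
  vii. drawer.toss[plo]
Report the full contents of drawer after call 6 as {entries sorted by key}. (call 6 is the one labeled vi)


Answer: {brove=-2684/1131, desla=tija, kuflecid=494, plo=snem, sitox=tra}

Derivation:
==> abacus.seed(x=87)
<== 87
==> abacus.oneover()
<== 1/87
==> abacus.shrink(x=31/13)
<== -2684/1131
==> abacus.fold(x=1)
<== -2684/1131
==> drawer.bind(k=brove, v=<last>)
<== nil
==> drawer.bind(k=kuflecid, v=494)
<== nil
==> drawer.toss(k=plo)
<== snem


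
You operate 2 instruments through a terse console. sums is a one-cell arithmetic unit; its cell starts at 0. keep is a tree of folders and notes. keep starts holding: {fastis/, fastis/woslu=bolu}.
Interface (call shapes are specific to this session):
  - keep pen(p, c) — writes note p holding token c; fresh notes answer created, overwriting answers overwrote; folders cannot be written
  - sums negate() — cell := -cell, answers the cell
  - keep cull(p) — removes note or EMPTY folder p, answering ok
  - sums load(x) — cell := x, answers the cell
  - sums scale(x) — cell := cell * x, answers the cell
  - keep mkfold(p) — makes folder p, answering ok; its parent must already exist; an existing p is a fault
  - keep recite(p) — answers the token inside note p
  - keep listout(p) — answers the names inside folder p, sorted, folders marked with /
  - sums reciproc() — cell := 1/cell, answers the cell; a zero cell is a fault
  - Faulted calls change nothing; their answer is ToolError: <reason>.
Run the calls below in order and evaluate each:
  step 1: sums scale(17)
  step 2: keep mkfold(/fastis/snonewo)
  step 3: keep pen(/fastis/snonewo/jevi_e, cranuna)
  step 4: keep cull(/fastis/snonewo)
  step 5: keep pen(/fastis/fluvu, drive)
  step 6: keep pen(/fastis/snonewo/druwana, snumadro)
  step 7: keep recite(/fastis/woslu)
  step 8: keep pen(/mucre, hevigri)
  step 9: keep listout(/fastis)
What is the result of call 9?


Answer: [fluvu, snonewo/, woslu]

Derivation:
% sums scale x: 17
[out] 0
% keep mkfold p: /fastis/snonewo
[out] ok
% keep pen p: /fastis/snonewo/jevi_e c: cranuna
[out] created
% keep cull p: /fastis/snonewo
[out] ToolError: not empty
% keep pen p: /fastis/fluvu c: drive
[out] created
% keep pen p: /fastis/snonewo/druwana c: snumadro
[out] created
% keep recite p: /fastis/woslu
[out] bolu
% keep pen p: /mucre c: hevigri
[out] created
% keep listout p: /fastis
[out] [fluvu, snonewo/, woslu]


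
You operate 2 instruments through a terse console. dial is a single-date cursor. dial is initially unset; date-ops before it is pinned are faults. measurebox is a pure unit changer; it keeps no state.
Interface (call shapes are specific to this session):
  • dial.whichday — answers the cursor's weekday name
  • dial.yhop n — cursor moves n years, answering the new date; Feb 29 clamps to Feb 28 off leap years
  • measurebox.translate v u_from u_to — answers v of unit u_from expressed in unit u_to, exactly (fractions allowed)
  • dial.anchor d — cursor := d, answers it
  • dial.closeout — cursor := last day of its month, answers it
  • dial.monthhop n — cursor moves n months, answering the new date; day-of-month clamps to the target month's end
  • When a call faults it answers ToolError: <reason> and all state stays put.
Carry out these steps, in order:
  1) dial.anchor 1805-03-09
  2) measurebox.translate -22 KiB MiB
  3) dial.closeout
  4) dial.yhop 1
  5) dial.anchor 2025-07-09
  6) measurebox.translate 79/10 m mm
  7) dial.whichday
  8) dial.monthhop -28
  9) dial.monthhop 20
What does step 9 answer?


Answer: 2024-11-09

Derivation:
→ dial.anchor(d=1805-03-09)
← 1805-03-09
→ measurebox.translate(v=-22, u_from=KiB, u_to=MiB)
← -11/512
→ dial.closeout()
← 1805-03-31
→ dial.yhop(n=1)
← 1806-03-31
→ dial.anchor(d=2025-07-09)
← 2025-07-09
→ measurebox.translate(v=79/10, u_from=m, u_to=mm)
← 7900
→ dial.whichday()
← Wednesday
→ dial.monthhop(n=-28)
← 2023-03-09
→ dial.monthhop(n=20)
← 2024-11-09


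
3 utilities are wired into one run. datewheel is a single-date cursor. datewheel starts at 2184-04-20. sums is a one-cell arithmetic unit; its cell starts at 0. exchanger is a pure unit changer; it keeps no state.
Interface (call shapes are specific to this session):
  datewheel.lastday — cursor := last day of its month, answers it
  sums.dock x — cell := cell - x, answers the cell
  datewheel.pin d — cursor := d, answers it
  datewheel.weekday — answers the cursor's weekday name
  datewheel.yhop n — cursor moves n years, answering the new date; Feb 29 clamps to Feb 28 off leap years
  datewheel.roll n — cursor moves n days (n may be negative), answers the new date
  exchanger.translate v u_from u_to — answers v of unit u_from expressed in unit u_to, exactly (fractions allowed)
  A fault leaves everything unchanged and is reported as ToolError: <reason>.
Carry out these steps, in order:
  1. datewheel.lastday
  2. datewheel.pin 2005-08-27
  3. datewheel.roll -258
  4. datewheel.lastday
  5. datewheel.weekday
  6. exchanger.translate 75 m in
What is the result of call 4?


Answer: 2004-12-31

Derivation:
CALL datewheel.lastday[]
RET  2184-04-30
CALL datewheel.pin[d=2005-08-27]
RET  2005-08-27
CALL datewheel.roll[n=-258]
RET  2004-12-12
CALL datewheel.lastday[]
RET  2004-12-31
CALL datewheel.weekday[]
RET  Friday
CALL exchanger.translate[v=75; u_from=m; u_to=in]
RET  375000/127


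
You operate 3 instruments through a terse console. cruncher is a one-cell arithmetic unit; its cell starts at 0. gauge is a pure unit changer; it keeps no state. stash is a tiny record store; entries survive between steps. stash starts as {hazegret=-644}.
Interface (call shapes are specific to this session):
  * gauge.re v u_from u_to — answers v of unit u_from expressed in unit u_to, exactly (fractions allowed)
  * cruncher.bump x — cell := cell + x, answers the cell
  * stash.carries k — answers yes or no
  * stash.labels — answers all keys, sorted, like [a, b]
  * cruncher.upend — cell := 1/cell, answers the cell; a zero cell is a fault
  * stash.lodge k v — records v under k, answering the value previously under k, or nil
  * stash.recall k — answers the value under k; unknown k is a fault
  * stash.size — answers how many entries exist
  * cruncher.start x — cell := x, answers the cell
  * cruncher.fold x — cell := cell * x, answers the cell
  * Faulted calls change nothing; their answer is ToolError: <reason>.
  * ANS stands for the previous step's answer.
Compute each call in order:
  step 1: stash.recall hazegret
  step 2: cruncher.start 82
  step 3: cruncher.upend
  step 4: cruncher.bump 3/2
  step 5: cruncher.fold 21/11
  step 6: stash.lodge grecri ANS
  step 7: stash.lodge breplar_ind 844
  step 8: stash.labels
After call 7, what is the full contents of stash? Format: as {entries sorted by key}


Do: recall[k→hazegret]
See: -644
Do: start[x→82]
See: 82
Do: upend[]
See: 1/82
Do: bump[x→3/2]
See: 62/41
Do: fold[x→21/11]
See: 1302/451
Do: lodge[k→grecri; v→ANS]
See: nil
Do: lodge[k→breplar_ind; v→844]
See: nil
Do: labels[]
See: [breplar_ind, grecri, hazegret]

Answer: {breplar_ind=844, grecri=1302/451, hazegret=-644}


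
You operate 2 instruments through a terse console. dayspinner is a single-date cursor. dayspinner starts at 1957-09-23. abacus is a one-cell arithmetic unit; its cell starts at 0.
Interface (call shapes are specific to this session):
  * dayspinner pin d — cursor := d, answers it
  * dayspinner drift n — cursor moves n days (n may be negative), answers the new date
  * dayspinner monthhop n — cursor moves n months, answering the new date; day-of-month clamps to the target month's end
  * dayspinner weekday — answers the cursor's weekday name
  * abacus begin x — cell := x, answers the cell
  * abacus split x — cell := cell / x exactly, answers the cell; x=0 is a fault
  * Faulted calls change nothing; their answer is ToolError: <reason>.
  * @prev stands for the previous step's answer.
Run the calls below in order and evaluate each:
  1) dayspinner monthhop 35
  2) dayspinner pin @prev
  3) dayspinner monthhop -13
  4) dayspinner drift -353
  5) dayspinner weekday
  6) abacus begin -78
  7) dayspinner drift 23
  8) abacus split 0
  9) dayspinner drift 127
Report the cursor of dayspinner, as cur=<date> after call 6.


Answer: cur=1958-08-04

Derivation:
// dayspinner monthhop(n: 35) => 1960-08-23
// dayspinner pin(d: @prev) => 1960-08-23
// dayspinner monthhop(n: -13) => 1959-07-23
// dayspinner drift(n: -353) => 1958-08-04
// dayspinner weekday() => Monday
// abacus begin(x: -78) => -78
// dayspinner drift(n: 23) => 1958-08-27
// abacus split(x: 0) => ToolError: division by zero
// dayspinner drift(n: 127) => 1959-01-01


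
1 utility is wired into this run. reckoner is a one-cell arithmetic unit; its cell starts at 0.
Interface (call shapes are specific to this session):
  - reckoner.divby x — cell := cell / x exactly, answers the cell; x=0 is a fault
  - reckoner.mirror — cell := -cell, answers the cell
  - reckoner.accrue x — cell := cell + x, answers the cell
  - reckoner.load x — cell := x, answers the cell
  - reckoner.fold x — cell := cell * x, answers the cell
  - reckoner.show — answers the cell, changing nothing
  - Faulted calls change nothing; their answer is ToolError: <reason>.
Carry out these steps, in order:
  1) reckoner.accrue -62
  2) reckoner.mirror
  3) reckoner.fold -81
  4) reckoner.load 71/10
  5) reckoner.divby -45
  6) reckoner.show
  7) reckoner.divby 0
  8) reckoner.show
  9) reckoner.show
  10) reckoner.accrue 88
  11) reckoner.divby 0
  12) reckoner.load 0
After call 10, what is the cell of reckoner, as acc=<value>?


Answer: acc=39529/450

Derivation:
! reckoner.accrue(x: -62) == -62
! reckoner.mirror() == 62
! reckoner.fold(x: -81) == -5022
! reckoner.load(x: 71/10) == 71/10
! reckoner.divby(x: -45) == -71/450
! reckoner.show() == -71/450
! reckoner.divby(x: 0) == ToolError: division by zero
! reckoner.show() == -71/450
! reckoner.show() == -71/450
! reckoner.accrue(x: 88) == 39529/450
! reckoner.divby(x: 0) == ToolError: division by zero
! reckoner.load(x: 0) == 0


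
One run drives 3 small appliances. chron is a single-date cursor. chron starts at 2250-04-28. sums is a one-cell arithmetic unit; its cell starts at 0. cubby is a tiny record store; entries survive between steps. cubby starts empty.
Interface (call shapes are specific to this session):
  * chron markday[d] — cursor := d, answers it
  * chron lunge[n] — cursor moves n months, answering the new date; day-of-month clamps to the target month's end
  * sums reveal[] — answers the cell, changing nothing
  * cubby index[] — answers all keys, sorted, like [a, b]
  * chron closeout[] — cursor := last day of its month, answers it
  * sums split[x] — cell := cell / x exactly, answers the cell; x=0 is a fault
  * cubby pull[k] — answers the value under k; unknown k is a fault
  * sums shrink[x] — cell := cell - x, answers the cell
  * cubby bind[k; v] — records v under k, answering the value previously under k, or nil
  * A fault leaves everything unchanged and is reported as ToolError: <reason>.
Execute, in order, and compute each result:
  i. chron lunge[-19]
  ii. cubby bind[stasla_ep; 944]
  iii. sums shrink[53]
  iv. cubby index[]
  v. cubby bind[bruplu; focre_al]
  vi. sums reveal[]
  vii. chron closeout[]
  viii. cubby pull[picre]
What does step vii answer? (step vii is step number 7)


Answer: 2248-09-30

Derivation:
==> chron lunge(n='-19')
<== 2248-09-28
==> cubby bind(k='stasla_ep', v='944')
<== nil
==> sums shrink(x='53')
<== -53
==> cubby index()
<== [stasla_ep]
==> cubby bind(k='bruplu', v='focre_al')
<== nil
==> sums reveal()
<== -53
==> chron closeout()
<== 2248-09-30
==> cubby pull(k='picre')
<== ToolError: no such key picre


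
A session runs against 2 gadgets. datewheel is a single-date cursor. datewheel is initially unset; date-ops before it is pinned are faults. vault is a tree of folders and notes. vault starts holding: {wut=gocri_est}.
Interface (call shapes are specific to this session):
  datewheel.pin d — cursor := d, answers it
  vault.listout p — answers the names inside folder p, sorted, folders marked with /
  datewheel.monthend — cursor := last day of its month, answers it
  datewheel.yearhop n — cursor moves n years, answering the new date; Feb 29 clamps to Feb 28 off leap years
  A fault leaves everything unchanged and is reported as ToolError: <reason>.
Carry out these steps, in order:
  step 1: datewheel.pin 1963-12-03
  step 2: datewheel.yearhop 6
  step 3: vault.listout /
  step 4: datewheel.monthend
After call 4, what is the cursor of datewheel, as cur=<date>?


Answer: cur=1969-12-31

Derivation:
Step: pin[d: 1963-12-03]
Result: 1963-12-03
Step: yearhop[n: 6]
Result: 1969-12-03
Step: listout[p: /]
Result: [wut]
Step: monthend[]
Result: 1969-12-31


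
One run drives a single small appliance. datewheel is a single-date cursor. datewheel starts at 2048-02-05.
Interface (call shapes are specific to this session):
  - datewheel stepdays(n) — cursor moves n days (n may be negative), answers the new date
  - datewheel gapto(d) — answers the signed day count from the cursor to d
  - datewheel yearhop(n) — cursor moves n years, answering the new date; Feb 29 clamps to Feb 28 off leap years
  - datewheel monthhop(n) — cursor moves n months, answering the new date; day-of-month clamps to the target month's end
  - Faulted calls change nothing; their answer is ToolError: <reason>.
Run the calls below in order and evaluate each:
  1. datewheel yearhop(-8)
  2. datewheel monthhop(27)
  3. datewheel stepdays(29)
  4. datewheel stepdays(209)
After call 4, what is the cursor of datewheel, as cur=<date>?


CALL datewheel yearhop[n=-8]
RET  2040-02-05
CALL datewheel monthhop[n=27]
RET  2042-05-05
CALL datewheel stepdays[n=29]
RET  2042-06-03
CALL datewheel stepdays[n=209]
RET  2042-12-29

Answer: cur=2042-12-29


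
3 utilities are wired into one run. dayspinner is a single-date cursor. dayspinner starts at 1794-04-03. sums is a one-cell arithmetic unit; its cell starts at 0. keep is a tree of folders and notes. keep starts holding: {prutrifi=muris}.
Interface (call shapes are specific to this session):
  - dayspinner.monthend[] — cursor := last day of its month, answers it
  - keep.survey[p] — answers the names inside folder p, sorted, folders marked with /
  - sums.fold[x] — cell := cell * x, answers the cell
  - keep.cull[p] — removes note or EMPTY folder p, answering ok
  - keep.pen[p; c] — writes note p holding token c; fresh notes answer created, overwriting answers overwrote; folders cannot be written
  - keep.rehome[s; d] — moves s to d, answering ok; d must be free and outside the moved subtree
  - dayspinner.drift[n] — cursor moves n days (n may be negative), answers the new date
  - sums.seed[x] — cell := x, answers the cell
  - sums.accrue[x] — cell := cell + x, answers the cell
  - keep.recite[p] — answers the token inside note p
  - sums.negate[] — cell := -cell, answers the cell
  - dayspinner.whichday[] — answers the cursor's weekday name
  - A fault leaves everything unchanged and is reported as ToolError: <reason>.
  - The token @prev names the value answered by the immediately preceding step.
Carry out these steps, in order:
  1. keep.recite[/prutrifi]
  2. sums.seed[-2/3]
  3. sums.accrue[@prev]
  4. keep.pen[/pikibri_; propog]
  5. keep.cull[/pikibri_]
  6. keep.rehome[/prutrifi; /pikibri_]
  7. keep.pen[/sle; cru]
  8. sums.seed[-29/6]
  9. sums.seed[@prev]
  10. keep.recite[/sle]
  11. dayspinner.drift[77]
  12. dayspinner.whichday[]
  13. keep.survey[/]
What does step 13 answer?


Do: recite[p='/prutrifi']
See: muris
Do: seed[x='-2/3']
See: -2/3
Do: accrue[x='@prev']
See: -4/3
Do: pen[p='/pikibri_'; c='propog']
See: created
Do: cull[p='/pikibri_']
See: ok
Do: rehome[s='/prutrifi'; d='/pikibri_']
See: ok
Do: pen[p='/sle'; c='cru']
See: created
Do: seed[x='-29/6']
See: -29/6
Do: seed[x='@prev']
See: -29/6
Do: recite[p='/sle']
See: cru
Do: drift[n='77']
See: 1794-06-19
Do: whichday[]
See: Thursday
Do: survey[p='/']
See: [pikibri_, sle]

Answer: [pikibri_, sle]


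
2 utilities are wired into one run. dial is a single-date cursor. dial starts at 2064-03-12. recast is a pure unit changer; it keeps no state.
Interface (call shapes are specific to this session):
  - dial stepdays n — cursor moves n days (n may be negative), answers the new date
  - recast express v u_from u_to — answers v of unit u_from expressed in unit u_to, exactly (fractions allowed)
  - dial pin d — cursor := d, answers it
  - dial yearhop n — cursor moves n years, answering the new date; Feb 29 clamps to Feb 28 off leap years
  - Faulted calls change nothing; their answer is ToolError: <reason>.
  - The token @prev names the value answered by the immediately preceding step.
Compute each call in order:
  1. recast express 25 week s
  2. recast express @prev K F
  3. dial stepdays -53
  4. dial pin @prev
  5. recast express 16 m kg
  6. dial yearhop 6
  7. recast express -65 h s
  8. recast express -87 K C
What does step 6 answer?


Answer: 2070-01-19

Derivation:
CALL recast express[v: 25; u_from: week; u_to: s]
RET  15120000
CALL recast express[v: @prev; u_from: K; u_to: F]
RET  2721554033/100
CALL dial stepdays[n: -53]
RET  2064-01-19
CALL dial pin[d: @prev]
RET  2064-01-19
CALL recast express[v: 16; u_from: m; u_to: kg]
RET  ToolError: incompatible units
CALL dial yearhop[n: 6]
RET  2070-01-19
CALL recast express[v: -65; u_from: h; u_to: s]
RET  -234000
CALL recast express[v: -87; u_from: K; u_to: C]
RET  -7203/20


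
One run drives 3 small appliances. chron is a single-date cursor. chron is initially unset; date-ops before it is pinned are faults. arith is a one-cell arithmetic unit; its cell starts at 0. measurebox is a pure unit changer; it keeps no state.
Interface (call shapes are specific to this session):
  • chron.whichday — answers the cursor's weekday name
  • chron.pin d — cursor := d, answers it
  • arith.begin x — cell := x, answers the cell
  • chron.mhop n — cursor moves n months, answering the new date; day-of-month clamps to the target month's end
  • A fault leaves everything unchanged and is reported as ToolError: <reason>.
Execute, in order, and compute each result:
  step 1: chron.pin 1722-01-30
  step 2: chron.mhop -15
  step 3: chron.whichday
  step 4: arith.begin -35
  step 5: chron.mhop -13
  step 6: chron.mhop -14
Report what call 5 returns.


Answer: 1719-09-30

Derivation:
Step: chron.pin[d→1722-01-30]
Result: 1722-01-30
Step: chron.mhop[n→-15]
Result: 1720-10-30
Step: chron.whichday[]
Result: Wednesday
Step: arith.begin[x→-35]
Result: -35
Step: chron.mhop[n→-13]
Result: 1719-09-30
Step: chron.mhop[n→-14]
Result: 1718-07-30


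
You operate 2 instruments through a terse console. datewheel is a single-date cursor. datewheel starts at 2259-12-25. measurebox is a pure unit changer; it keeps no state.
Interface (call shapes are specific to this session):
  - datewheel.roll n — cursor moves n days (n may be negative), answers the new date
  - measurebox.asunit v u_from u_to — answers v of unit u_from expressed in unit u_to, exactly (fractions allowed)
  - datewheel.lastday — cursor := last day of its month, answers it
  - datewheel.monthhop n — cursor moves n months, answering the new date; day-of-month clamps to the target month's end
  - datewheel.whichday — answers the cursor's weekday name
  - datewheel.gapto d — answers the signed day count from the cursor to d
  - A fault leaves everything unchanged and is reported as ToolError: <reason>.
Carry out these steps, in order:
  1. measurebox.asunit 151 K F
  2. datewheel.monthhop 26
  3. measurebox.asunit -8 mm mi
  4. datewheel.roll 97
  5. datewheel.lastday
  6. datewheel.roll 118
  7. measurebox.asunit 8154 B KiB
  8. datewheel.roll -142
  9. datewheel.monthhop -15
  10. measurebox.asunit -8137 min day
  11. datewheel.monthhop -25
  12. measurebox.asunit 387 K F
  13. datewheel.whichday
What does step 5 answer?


Answer: 2262-06-30

Derivation:
// asunit(v='151', u_from='K', u_to='F') -> -18787/100
// monthhop(n='26') -> 2262-02-25
// asunit(v='-8', u_from='mm', u_to='mi') -> -1/201168
// roll(n='97') -> 2262-06-02
// lastday() -> 2262-06-30
// roll(n='118') -> 2262-10-26
// asunit(v='8154', u_from='B', u_to='KiB') -> 4077/512
// roll(n='-142') -> 2262-06-06
// monthhop(n='-15') -> 2261-03-06
// asunit(v='-8137', u_from='min', u_to='day') -> -8137/1440
// monthhop(n='-25') -> 2259-02-06
// asunit(v='387', u_from='K', u_to='F') -> 23693/100
// whichday() -> Sunday


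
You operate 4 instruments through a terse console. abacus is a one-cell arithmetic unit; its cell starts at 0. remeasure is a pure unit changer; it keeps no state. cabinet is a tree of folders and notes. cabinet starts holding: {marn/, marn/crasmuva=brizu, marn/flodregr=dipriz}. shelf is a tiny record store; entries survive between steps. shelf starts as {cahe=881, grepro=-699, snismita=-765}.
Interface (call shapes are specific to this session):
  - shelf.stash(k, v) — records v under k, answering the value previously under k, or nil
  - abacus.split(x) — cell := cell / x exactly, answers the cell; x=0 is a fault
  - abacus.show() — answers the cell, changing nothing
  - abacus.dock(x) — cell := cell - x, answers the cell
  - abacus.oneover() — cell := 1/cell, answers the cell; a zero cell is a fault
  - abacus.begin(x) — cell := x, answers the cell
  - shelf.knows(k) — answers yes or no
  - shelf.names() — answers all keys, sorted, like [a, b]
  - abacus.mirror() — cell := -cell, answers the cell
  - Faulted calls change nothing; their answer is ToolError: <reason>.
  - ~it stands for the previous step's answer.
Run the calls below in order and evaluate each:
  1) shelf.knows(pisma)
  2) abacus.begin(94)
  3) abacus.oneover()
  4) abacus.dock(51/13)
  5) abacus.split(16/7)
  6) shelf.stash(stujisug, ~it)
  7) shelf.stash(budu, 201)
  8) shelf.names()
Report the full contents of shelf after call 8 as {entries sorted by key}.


-> shelf.knows(k→pisma)
<- no
-> abacus.begin(x→94)
<- 94
-> abacus.oneover()
<- 1/94
-> abacus.dock(x→51/13)
<- -4781/1222
-> abacus.split(x→16/7)
<- -33467/19552
-> shelf.stash(k→stujisug, v→~it)
<- nil
-> shelf.stash(k→budu, v→201)
<- nil
-> shelf.names()
<- [budu, cahe, grepro, snismita, stujisug]

Answer: {budu=201, cahe=881, grepro=-699, snismita=-765, stujisug=-33467/19552}


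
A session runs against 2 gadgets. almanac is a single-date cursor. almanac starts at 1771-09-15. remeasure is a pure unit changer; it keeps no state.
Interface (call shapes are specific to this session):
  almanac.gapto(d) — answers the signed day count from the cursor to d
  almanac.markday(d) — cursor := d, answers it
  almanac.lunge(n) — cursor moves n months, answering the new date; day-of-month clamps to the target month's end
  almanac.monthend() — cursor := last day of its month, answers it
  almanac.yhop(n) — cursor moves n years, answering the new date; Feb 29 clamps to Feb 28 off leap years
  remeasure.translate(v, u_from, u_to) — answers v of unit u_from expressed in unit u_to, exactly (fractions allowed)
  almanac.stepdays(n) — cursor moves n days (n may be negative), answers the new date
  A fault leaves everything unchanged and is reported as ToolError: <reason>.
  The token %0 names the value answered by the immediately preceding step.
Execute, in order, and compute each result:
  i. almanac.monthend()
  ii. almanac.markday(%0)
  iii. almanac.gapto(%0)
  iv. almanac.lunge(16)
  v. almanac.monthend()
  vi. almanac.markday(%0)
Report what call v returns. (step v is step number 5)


>>> monthend
[out] 1771-09-30
>>> markday d: %0
[out] 1771-09-30
>>> gapto d: %0
[out] 0
>>> lunge n: 16
[out] 1773-01-30
>>> monthend
[out] 1773-01-31
>>> markday d: %0
[out] 1773-01-31

Answer: 1773-01-31


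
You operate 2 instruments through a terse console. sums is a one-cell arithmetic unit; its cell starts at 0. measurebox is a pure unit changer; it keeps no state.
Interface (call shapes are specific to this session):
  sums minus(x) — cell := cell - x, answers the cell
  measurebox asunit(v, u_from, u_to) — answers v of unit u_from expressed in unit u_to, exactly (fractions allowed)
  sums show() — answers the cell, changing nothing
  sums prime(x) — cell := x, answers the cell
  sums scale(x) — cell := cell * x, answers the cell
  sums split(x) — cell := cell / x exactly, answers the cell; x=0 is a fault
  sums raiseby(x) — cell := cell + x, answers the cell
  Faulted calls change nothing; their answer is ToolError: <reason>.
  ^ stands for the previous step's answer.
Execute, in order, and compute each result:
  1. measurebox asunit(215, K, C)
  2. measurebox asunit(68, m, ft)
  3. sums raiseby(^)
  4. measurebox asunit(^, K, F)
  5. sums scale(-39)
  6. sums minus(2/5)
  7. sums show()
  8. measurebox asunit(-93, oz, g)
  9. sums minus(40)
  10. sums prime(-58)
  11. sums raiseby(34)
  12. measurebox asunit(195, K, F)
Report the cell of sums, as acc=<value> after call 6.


·→ measurebox asunit(v='215', u_from='K', u_to='C')
·← -1163/20
·→ measurebox asunit(v='68', u_from='m', u_to='ft')
·← 85000/381
·→ sums raiseby(x='^')
·← 85000/381
·→ measurebox asunit(v='^', u_from='K', u_to='F')
·← -737809/12700
·→ sums scale(x='-39')
·← -1105000/127
·→ sums minus(x='2/5')
·← -5525254/635
·→ sums show()
·← -5525254/635
·→ measurebox asunit(v='-93', u_from='oz', u_to='g')
·← -4218409041/1600000
·→ sums minus(x='40')
·← -5550654/635
·→ sums prime(x='-58')
·← -58
·→ sums raiseby(x='34')
·← -24
·→ measurebox asunit(v='195', u_from='K', u_to='F')
·← -10867/100

Answer: acc=-5525254/635


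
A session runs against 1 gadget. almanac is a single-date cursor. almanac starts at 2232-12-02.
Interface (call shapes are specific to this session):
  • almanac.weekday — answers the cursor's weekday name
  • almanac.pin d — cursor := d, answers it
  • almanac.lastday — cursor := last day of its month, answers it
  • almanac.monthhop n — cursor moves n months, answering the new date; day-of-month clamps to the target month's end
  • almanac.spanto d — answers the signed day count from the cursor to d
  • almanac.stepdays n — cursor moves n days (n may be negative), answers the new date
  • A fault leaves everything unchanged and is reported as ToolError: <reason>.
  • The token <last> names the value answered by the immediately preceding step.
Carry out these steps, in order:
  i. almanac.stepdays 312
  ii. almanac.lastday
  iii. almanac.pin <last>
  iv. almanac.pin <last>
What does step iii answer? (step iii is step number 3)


Answer: 2233-10-31

Derivation:
Step: stepdays[n: 312]
Result: 2233-10-10
Step: lastday[]
Result: 2233-10-31
Step: pin[d: <last>]
Result: 2233-10-31
Step: pin[d: <last>]
Result: 2233-10-31


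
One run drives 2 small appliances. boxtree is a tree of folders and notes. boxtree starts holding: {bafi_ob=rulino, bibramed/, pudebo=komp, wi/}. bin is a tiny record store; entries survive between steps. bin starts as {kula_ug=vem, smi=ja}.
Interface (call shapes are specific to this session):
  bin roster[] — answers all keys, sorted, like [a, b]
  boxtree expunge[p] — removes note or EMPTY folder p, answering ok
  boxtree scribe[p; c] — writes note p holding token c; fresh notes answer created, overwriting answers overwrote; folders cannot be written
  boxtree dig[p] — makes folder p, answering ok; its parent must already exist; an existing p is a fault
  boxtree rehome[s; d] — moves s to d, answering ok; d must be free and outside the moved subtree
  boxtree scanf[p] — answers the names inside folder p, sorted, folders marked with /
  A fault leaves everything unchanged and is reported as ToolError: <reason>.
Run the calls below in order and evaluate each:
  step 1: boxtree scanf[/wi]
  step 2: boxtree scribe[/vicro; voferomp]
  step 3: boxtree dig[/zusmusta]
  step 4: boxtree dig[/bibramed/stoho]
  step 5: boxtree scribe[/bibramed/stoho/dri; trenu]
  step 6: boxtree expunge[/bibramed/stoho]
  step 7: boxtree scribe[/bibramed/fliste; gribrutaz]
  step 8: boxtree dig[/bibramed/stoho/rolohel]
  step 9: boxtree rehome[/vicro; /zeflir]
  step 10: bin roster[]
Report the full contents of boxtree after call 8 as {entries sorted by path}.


Answer: {bafi_ob=rulino, bibramed/, bibramed/fliste=gribrutaz, bibramed/stoho/, bibramed/stoho/dri=trenu, bibramed/stoho/rolohel/, pudebo=komp, vicro=voferomp, wi/, zusmusta/}

Derivation:
Next I call boxtree scanf passing p: /wi, → [].
Calling boxtree scribe passing p: /vicro, c: voferomp, and see created.
I call boxtree dig passing p: /zusmusta, yielding ok.
I try boxtree dig passing p: /bibramed/stoho, and observe ok.
I run boxtree scribe passing p: /bibramed/stoho/dri, c: trenu, — result: created.
Using boxtree expunge passing p: /bibramed/stoho, → ToolError: not empty.
I call boxtree scribe passing p: /bibramed/fliste, c: gribrutaz, yielding created.
Using boxtree dig passing p: /bibramed/stoho/rolohel, → ok.
I try boxtree rehome passing s: /vicro, d: /zeflir, and get ok.
I invoke bin roster(), → [kula_ug, smi].


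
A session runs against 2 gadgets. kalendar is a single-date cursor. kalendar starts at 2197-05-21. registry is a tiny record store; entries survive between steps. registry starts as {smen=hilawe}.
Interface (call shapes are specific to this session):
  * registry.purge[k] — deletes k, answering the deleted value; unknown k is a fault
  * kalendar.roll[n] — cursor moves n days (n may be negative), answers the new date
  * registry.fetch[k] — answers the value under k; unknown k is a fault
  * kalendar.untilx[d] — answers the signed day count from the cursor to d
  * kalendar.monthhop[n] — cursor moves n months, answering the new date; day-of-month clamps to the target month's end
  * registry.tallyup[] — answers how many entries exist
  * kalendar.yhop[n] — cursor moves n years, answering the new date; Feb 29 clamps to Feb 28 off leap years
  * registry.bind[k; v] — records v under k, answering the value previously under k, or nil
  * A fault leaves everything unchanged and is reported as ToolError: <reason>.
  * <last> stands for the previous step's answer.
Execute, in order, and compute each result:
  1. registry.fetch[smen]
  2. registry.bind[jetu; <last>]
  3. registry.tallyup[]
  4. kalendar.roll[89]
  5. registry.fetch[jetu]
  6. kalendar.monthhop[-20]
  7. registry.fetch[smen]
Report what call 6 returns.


Answer: 2195-12-18

Derivation:
Invoking fetch using k→smen, — result: hilawe.
I invoke bind using k→jetu, v→<last>, → nil.
I use tallyup(), giving 2.
Using roll using n→89: 2197-08-18.
Calling fetch using k→jetu, and observe hilawe.
Then monthhop using n→-20, yielding 2195-12-18.
I use fetch using k→smen, and observe hilawe.


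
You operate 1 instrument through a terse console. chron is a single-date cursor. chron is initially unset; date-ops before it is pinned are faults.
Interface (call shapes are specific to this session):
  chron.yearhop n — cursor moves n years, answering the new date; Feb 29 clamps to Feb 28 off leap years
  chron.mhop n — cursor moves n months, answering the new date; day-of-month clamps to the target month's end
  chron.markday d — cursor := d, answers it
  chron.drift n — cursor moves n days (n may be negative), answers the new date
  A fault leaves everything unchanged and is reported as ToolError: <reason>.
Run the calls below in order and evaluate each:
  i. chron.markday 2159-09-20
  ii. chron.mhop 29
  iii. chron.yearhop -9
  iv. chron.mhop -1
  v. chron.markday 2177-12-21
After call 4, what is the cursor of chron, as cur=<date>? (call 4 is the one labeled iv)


Answer: cur=2153-01-20

Derivation:
CALL markday[2159-09-20]
RET  2159-09-20
CALL mhop[29]
RET  2162-02-20
CALL yearhop[-9]
RET  2153-02-20
CALL mhop[-1]
RET  2153-01-20
CALL markday[2177-12-21]
RET  2177-12-21
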